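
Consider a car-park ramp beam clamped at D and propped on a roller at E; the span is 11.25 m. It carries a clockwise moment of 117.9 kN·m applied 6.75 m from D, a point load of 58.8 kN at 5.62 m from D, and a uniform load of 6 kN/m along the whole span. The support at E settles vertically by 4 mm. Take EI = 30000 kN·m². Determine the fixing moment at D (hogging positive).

Release the roller at E. Primary structure: cantilever fixed at D.
Free-end deflection of the primary structure under the applied loading (downward +):
  clockwise couple 117.9 at a = 6.75: M₀a(2L − a)/(2EI) = 6267/EI
  point load 58.8 at a = 5.62: Pa²(3L − a)/(6EI) = 8707/EI
  UDL 6: wL⁴/(8EI) = 12014/EI
  δ_0 = 26988/EI
Tip deflection under a unit load at E: L³/(3EI) = 474.6/EI.
With EI = 30000 kN·m²: δ_0 = 0.89959 m and δ_{EE} = 0.01582 m/kN.
Compatibility — the beam at E must follow the support down by 0.004 m: δ_0 − R_E·δ_{EE} = 0.004, so R_E = (0.89959 − 0.004)/0.01582 = 56.61 kN.
Moment equilibrium about D: M_D = Σ(load moments about D) − R_E·L = 828 − 56.61×11.25 = 191.2 kN·m.

M_D = 191.2 kN·m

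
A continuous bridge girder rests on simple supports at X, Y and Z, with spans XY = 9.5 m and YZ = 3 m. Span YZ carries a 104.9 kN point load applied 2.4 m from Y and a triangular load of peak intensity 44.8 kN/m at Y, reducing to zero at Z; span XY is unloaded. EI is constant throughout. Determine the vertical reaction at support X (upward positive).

Insert a hinge at Y; M_Y is the redundant, and each span becomes simply supported.
End slopes at the hinge Y, treating each span as simply supported:
  span YZ: point load 104.9 at a = 2.4: Pab(L + b)/(6LEI) = 30.21/EI
  span YZ: triangular load, peak 44.8: w₀L³/(45EI) = 26.88/EI
  relative rotation θ_0 = (0 + 57.09)/EI = 57.09/EI
A unit hogging moment at Y produces rotation L₁/(3EI) + L₂/(3EI) = 4.167/EI.
Slope continuity at Y: θ_0 = M_Y·4.167/EI, so M_Y = 57.09/4.167 = 13.7 kN·m (hogging).
Span XY, ΣM about X with M_Y applied at Y: R_Y^{XY}·9.5 = 0 + 13.7, so R_Y^{XY} = 1.442 kN and R_X = 0 − 1.442 = -1.442 kN.

R_X = -1.442 kN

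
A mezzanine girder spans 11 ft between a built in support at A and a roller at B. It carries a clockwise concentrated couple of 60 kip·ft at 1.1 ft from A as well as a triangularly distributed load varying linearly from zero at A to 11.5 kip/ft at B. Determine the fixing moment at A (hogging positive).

Release the roller at B. Primary structure: cantilever fixed at A.
Downward deflection at the released point B due to the loads:
  clockwise couple 60 at a = 1.1: M₀a(2L − a)/(2EI) = 689.7/EI
  triangular load, peak 11.5 at the free end: 11w₀L⁴/(120EI) = 15434/EI
  δ_0 = 16124/EI
Tip deflection under a unit load at B: L³/(3EI) = 443.7/EI.
The prop prevents deflection at B: R_B = δ_0/δ_{BB} = 16124/443.7 = 36.34 kip.
Moment equilibrium about A: M_A = Σ(load moments about A) − R_B·L = 523.8 − 36.34×11 = 124.1 kip·ft.

M_A = 124.1 kip·ft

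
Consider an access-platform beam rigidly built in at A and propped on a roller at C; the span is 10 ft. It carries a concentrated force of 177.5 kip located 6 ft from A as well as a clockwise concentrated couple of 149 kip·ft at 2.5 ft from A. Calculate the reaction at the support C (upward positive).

R_C = 86.46 kip

Release the roller at C. Primary structure: cantilever fixed at A.
Downward deflection at the released point C due to the loads:
  point load 177.5 at a = 6: Pa²(3L − a)/(6EI) = 25560/EI
  clockwise couple 149 at a = 2.5: M₀a(2L − a)/(2EI) = 3259/EI
  δ_0 = 28819/EI
Flexibility coefficient — unit upward force at C: δ_{CC} = L³/(3EI) = 333.3/EI.
The prop prevents deflection at C: R_C = δ_0/δ_{CC} = 28819/333.3 = 86.46 kip.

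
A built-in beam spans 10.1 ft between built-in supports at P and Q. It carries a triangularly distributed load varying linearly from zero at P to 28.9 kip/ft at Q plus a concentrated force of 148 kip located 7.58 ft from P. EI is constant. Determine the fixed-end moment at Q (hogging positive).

Release both end moments; the primary structure is a simply-supported span PQ with redundants M_P and M_Q.
Simple-span end rotations at P and Q under the given loads:
  at P: triangular load, peak 28.9: 7w₀L³/(360EI) = 579/EI
  at Q: triangular load, peak 28.9: w₀L³/(45EI) = 661.7/EI
  at P: point load 148 at a = 7.58: Pab(L + b)/(6LEI) = 588.7/EI
  at Q: point load 148 at a = 7.58: Pab(L + a)/(6LEI) = 824.8/EI
  θ_P0 = 1168/EI,  θ_Q0 = 1486/EI
Flexibility coefficients: a unit moment at one end gives L/(3EI) there and L/(6EI) at the far end, so f₁₁ = f₂₂ = 3.367/EI and f₁₂ = f₂₁ = 1.683/EI.
Compatibility — zero rotation at each built-in end:
  3.367 M_P + 1.683 M_Q = 1168
  1.683 M_P + 3.367 M_Q = 1486
Solving the pair gives M_P = 168.1 kip·ft and M_Q = 357.5 kip·ft (hogging).

M_Q = 357.5 kip·ft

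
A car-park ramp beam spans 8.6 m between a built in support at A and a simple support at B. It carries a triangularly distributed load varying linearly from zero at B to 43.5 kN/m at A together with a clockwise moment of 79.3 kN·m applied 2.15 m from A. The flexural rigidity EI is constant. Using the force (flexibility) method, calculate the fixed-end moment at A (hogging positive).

Remove the prop at B; the released (primary) structure is a cantilever built in at A.
Downward deflection at the released point B due to the loads:
  triangular load, peak 43.5 at the fixed end: w₀L⁴/(30EI) = 7932/EI
  clockwise couple 79.3 at a = 2.15: M₀a(2L − a)/(2EI) = 1283/EI
  δ_0 = 9215/EI
Tip deflection under a unit load at B: L³/(3EI) = 212/EI.
Compatibility at B: δ_0 − R_B·δ_{BB} = 0, so R_B = 9215/212 = 43.46 kN.
Moment equilibrium about A: M_A = Σ(load moments about A) − R_B·L = 615.5 − 43.46×8.6 = 241.7 kN·m.

M_A = 241.7 kN·m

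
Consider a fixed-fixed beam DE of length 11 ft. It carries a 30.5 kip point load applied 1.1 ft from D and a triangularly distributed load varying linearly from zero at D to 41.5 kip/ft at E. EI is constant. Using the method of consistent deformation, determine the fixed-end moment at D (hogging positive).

M_D = 194.6 kip·ft

Release both end moments; the primary structure is a simply-supported span DE with redundants M_D and M_E.
End rotations of the released simple span under the applied load (×1/EI):
  at D: point load 30.5 at a = 1.1: Pab(L + b)/(6LEI) = 105.2/EI
  at E: point load 30.5 at a = 1.1: Pab(L + a)/(6LEI) = 60.89/EI
  at D: triangular load, peak 41.5: 7w₀L³/(360EI) = 1074/EI
  at E: triangular load, peak 41.5: w₀L³/(45EI) = 1227/EI
  θ_D0 = 1179/EI,  θ_E0 = 1288/EI
Flexibility coefficients: a unit moment at one end gives L/(3EI) there and L/(6EI) at the far end, so f₁₁ = f₂₂ = 3.667/EI and f₁₂ = f₂₁ = 1.833/EI.
Compatibility — zero rotation at each built-in end:
  3.667 M_D + 1.833 M_E = 1179
  1.833 M_D + 3.667 M_E = 1288
Solving the pair gives M_D = 194.6 kip·ft and M_E = 254.1 kip·ft (hogging).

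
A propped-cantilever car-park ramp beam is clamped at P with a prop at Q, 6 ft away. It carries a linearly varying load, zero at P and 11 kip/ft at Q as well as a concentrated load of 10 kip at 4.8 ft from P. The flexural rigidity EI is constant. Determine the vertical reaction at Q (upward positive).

R_Q = 25.19 kip

Remove the prop at Q; the released (primary) structure is a cantilever built in at P.
Deflection at Q on the released cantilever, summing each load's contribution:
  triangular load, peak 11 at the free end: 11w₀L⁴/(120EI) = 1307/EI
  point load 10 at a = 4.8: Pa²(3L − a)/(6EI) = 506.9/EI
  δ_0 = 1814/EI
Flexibility coefficient — unit upward force at Q: δ_{QQ} = L³/(3EI) = 72/EI.
The prop prevents deflection at Q: R_Q = δ_0/δ_{QQ} = 1814/72 = 25.19 kip.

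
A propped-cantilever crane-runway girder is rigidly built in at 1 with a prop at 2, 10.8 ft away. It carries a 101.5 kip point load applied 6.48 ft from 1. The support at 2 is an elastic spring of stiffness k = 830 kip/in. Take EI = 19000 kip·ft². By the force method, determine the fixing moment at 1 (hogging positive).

M_1 = 186.3 kip·ft

Remove the prop at 2; the released (primary) structure is a cantilever built in at 1.
Free-end deflection of the primary structure under the applied loading (downward +):
  point load 101.5 at a = 6.48: Pa²(3L − a)/(6EI) = 18412/EI
Tip deflection under a unit load at 2: L³/(3EI) = 419.9/EI.
With EI = 19000 kip·ft²: δ_0 = 0.96905 ft and δ_{22} = 0.0221 ft/kip.
Compatibility — the spring shortens by R_2/k under the reaction it provides: δ_0 − R_2·δ_{22} = R_2/k. With 1/k = 1/(830×12) ft/kip = 0.0001 ft/kip, R_2 = δ_0 / (δ_{22} + 1/k) = 0.96905 / (0.0221 + 0.0001) = 43.65 kip.
Moment equilibrium about 1: M_1 = Σ(load moments about 1) − R_2·L = 657.7 − 43.65×10.8 = 186.3 kip·ft.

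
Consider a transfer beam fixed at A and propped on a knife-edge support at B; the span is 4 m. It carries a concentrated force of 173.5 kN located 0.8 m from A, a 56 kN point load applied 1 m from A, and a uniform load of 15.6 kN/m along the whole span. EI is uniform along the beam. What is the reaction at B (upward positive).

R_B = 37.93 kN

Release the roller at B. Primary structure: cantilever fixed at A.
Free-end deflection of the primary structure under the applied loading (downward +):
  point load 173.5 at a = 0.8: Pa²(3L − a)/(6EI) = 207.3/EI
  point load 56 at a = 1: Pa²(3L − a)/(6EI) = 102.7/EI
  UDL 15.6: wL⁴/(8EI) = 499.2/EI
  δ_0 = 809.1/EI
Tip deflection under a unit load at B: L³/(3EI) = 21.33/EI.
Compatibility at B: δ_0 − R_B·δ_{BB} = 0, so R_B = 809.1/21.33 = 37.93 kN.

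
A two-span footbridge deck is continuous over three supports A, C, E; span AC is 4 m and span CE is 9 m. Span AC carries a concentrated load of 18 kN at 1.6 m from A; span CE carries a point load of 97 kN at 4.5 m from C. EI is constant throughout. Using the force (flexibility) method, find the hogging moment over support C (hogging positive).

M_C = 117 kN·m

Insert a hinge at C; M_C is the redundant, and each span becomes simply supported.
Discontinuity in slope at C on the released structure — sum the simple-span end rotations:
  span AC: point load 18 at a = 1.6: Pab(L + a)/(6LEI) = 16.13/EI
  span CE: point load 97 at a = 4.5: Pab(L + b)/(6LEI) = 491.1/EI
  relative rotation θ_0 = (16.13 + 491.1)/EI = 507.2/EI
A unit hogging moment at C produces rotation L₁/(3EI) + L₂/(3EI) = 4.333/EI.
Slope continuity at C: θ_0 = M_C·4.333/EI, so M_C = 507.2/4.333 = 117 kN·m (hogging).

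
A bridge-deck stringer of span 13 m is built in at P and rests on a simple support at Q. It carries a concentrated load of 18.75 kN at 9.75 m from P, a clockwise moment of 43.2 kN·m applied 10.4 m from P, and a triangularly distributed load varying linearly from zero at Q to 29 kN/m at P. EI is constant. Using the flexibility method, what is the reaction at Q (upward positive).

Choose R_Q as the redundant. The primary structure is the cantilever fixed at P.
Downward deflection at the released point Q due to the loads:
  point load 18.75 at a = 9.75: Pa²(3L − a)/(6EI) = 8689/EI
  clockwise couple 43.2 at a = 10.4: M₀a(2L − a)/(2EI) = 3504/EI
  triangular load, peak 29 at the fixed end: w₀L⁴/(30EI) = 27609/EI
  δ_0 = 39803/EI
Tip deflection under a unit load at Q: L³/(3EI) = 732.3/EI.
The prop prevents deflection at Q: R_Q = δ_0/δ_{QQ} = 39803/732.3 = 54.35 kN.

R_Q = 54.35 kN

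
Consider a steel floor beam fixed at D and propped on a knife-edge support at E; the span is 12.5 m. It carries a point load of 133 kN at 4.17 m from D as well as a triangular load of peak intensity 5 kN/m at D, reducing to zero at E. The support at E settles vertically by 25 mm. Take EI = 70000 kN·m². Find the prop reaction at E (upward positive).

R_E = 23.3 kN

Remove the prop at E; the released (primary) structure is a cantilever built in at D.
Free-end deflection of the primary structure under the applied loading (downward +):
  point load 133 at a = 4.17: Pa²(3L − a)/(6EI) = 12847/EI
  triangular load, peak 5 at the fixed end: w₀L⁴/(30EI) = 4069/EI
  δ_0 = 16916/EI
Tip deflection under a unit load at E: L³/(3EI) = 651/EI.
With EI = 70000 kN·m²: δ_0 = 0.24166 m and δ_{EE} = 0.009301 m/kN.
Compatibility — the beam at E must follow the support down by 0.025 m: δ_0 − R_E·δ_{EE} = 0.025, so R_E = (0.24166 − 0.025)/0.009301 = 23.3 kN.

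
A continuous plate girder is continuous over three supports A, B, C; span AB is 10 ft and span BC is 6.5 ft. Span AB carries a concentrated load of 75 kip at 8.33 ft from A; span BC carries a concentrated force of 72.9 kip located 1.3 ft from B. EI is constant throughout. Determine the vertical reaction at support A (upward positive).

Take M_B as the redundant. Released structure: two simple spans AB and BC with a hinge at B.
Rotations at B on the released spans (each span's end-slope, ×1/EI):
  span AB: point load 75 at a = 8.33: Pab(L + a)/(6LEI) = 318.7/EI
  span BC: point load 72.9 at a = 1.3: Pab(L + b)/(6LEI) = 147.8/EI
  relative rotation θ_0 = (318.7 + 147.8)/EI = 466.6/EI
A unit hogging moment at B produces rotation L₁/(3EI) + L₂/(3EI) = 5.5/EI.
Slope continuity at B: θ_0 = M_B·5.5/EI, so M_B = 466.6/5.5 = 84.83 kip·ft (hogging).
Span AB, ΣM about A with M_B applied at B: R_B^{AB}·10 = 624.8 + 84.83, so R_B^{AB} = 70.96 kip and R_A = 75 − 70.96 = 4.042 kip.

R_A = 4.042 kip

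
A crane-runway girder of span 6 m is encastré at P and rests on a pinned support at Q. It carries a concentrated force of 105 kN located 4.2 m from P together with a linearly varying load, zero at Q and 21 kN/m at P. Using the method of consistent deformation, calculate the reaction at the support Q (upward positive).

R_Q = 71.77 kN

Choose R_Q as the redundant. The primary structure is the cantilever fixed at P.
Deflection at Q on the released cantilever, summing each load's contribution:
  point load 105 at a = 4.2: Pa²(3L − a)/(6EI) = 4260/EI
  triangular load, peak 21 at the fixed end: w₀L⁴/(30EI) = 907.2/EI
  δ_0 = 5167/EI
Tip deflection under a unit load at Q: L³/(3EI) = 72/EI.
The prop prevents deflection at Q: R_Q = δ_0/δ_{QQ} = 5167/72 = 71.77 kN.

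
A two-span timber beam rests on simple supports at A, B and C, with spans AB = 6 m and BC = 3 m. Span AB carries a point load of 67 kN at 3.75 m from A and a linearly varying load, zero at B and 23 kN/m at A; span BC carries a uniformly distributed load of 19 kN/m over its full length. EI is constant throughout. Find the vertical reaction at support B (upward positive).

R_B = 138.6 kN

Insert a hinge at B; M_B is the redundant, and each span becomes simply supported.
End slopes at the hinge B, treating each span as simply supported:
  span AB: point load 67 at a = 3.75: Pab(L + a)/(6LEI) = 153.1/EI
  span AB: triangular load, peak 23: 7w₀L³/(360EI) = 96.6/EI
  span BC: UDL 19: wL³/(24EI) = 21.38/EI
  relative rotation θ_0 = (249.7 + 21.38)/EI = 271.1/EI
A unit hogging moment at B produces rotation L₁/(3EI) + L₂/(3EI) = 3/EI.
Compatibility: M_B·(L₁+L₂)/(3EI) = θ_0, giving M_B = 90.36 kN·m (hogging).
Span AB, ΣM about A with M_B applied at B: R_B^{AB}·6 = 389.2 + 90.36, so R_B^{AB} = 79.94 kN and R_A = 136 − 79.94 = 56.06 kN.
Span BC, ΣM about C: R_B^{BC}·3 = 85.5 + 90.36, so R_B^{BC} = 58.62 kN and R_C = 57 − 58.62 = -1.62 kN.
R_B = 79.94 + 58.62 = 138.6 kN.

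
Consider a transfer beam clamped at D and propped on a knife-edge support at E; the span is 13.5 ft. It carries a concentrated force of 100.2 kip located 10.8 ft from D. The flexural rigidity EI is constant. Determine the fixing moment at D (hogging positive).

M_D = 129.9 kip·ft

Choose R_E as the redundant. The primary structure is the cantilever fixed at D.
Deflection at E on the released cantilever, summing each load's contribution:
  point load 100.2 at a = 10.8: Pa²(3L − a)/(6EI) = 57852/EI
Flexibility coefficient — unit upward force at E: δ_{EE} = L³/(3EI) = 820.1/EI.
The prop prevents deflection at E: R_E = δ_0/δ_{EE} = 57852/820.1 = 70.54 kip.
Moment equilibrium about D: M_D = Σ(load moments about D) − R_E·L = 1082 − 70.54×13.5 = 129.9 kip·ft.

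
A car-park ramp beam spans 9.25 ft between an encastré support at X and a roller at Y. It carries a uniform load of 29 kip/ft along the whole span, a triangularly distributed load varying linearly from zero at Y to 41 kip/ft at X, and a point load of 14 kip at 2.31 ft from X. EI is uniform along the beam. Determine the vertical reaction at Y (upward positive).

R_Y = 139.7 kip

Choose R_Y as the redundant. The primary structure is the cantilever fixed at X.
Downward deflection at the released point Y due to the loads:
  UDL 29: wL⁴/(8EI) = 26538/EI
  triangular load, peak 41 at the fixed end: w₀L⁴/(30EI) = 10005/EI
  point load 14 at a = 2.31: Pa²(3L − a)/(6EI) = 316.8/EI
  δ_0 = 36860/EI
Flexibility coefficient — unit upward force at Y: δ_{YY} = L³/(3EI) = 263.8/EI.
Compatibility at Y: δ_0 − R_Y·δ_{YY} = 0, so R_Y = 36860/263.8 = 139.7 kip.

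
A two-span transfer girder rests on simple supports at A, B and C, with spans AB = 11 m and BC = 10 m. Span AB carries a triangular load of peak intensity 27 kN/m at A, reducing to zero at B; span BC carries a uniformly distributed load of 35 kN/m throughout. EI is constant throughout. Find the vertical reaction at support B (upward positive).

R_B = 283.3 kN

Release continuity at B by inserting a hinge; the redundant is the internal moment M_B. The primary structure is two simply-supported spans AB and BC.
Rotations at B on the released spans (each span's end-slope, ×1/EI):
  span AB: triangular load, peak 27: 7w₀L³/(360EI) = 698.8/EI
  span BC: UDL 35: wL³/(24EI) = 1458/EI
  relative rotation θ_0 = (698.8 + 1458)/EI = 2157/EI
A unit hogging moment at B produces rotation L₁/(3EI) + L₂/(3EI) = 7/EI.
Compatibility: M_B·(L₁+L₂)/(3EI) = θ_0, giving M_B = 308.2 kN·m (hogging).
Span AB, ΣM about A with M_B applied at B: R_B^{AB}·11 = 544.5 + 308.2, so R_B^{AB} = 77.51 kN and R_A = 148.5 − 77.51 = 70.99 kN.
Span BC, ΣM about C: R_B^{BC}·10 = 1750 + 308.2, so R_B^{BC} = 205.8 kN and R_C = 350 − 205.8 = 144.2 kN.
R_B = 77.51 + 205.8 = 283.3 kN.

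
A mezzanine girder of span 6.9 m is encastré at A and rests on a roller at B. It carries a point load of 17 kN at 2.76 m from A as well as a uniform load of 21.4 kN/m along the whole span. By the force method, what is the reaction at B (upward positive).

R_B = 58.91 kN

Remove the prop at B; the released (primary) structure is a cantilever built in at A.
Primary-structure tip deflection at B by superposition:
  point load 17 at a = 2.76: Pa²(3L − a)/(6EI) = 387.2/EI
  UDL 21.4: wL⁴/(8EI) = 6063/EI
  δ_0 = 6451/EI
Flexibility coefficient — unit upward force at B: δ_{BB} = L³/(3EI) = 109.5/EI.
The prop prevents deflection at B: R_B = δ_0/δ_{BB} = 6451/109.5 = 58.91 kN.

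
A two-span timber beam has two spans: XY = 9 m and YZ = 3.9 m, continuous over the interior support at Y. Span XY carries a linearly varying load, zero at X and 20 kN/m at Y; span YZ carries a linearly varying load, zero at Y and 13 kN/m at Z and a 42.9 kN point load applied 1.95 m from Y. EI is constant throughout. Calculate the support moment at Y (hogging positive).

Insert a hinge at Y; M_Y is the redundant, and each span becomes simply supported.
Rotations at Y on the released spans (each span's end-slope, ×1/EI):
  span XY: triangular load, peak 20: w₀L³/(45EI) = 324/EI
  span YZ: triangular load, peak 13: 7w₀L³/(360EI) = 14.99/EI
  span YZ: point load 42.9 at a = 1.95: Pab(L + b)/(6LEI) = 40.78/EI
  relative rotation θ_0 = (324 + 55.78)/EI = 379.8/EI
A unit hogging moment at Y produces rotation L₁/(3EI) + L₂/(3EI) = 4.3/EI.
Slope continuity at Y: θ_0 = M_Y·4.3/EI, so M_Y = 379.8/4.3 = 88.32 kN·m (hogging).

M_Y = 88.32 kN·m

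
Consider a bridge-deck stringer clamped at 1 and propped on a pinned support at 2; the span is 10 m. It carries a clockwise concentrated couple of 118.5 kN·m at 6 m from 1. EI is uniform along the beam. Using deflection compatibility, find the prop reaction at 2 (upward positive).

R_2 = 14.93 kN

Release the roller at 2. Primary structure: cantilever fixed at 1.
Deflection at 2 on the released cantilever, summing each load's contribution:
  clockwise couple 118.5 at a = 6: M₀a(2L − a)/(2EI) = 4977/EI
Flexibility coefficient — unit upward force at 2: δ_{22} = L³/(3EI) = 333.3/EI.
The prop prevents deflection at 2: R_2 = δ_0/δ_{22} = 4977/333.3 = 14.93 kN.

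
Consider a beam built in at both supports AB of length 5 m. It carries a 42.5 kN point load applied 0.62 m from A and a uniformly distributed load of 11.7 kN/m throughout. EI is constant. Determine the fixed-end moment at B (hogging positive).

M_B = 27.24 kN·m

Take the two fixed-end moments M_A, M_B as redundants; the released structure is the simple span AB.
On the primary (simply-supported) span, the end slopes from the loading are:
  at A: point load 42.5 at a = 0.62: Pab(L + b)/(6LEI) = 36.09/EI
  at B: point load 42.5 at a = 0.62: Pab(L + a)/(6LEI) = 21.62/EI
  at A: UDL 11.7: wL³/(24EI) = 60.94/EI
  at B: UDL 11.7: wL³/(24EI) = 60.94/EI
  θ_A0 = 97.02/EI,  θ_B0 = 82.56/EI
Flexibility coefficients: a unit moment at one end gives L/(3EI) there and L/(6EI) at the far end, so f₁₁ = f₂₂ = 1.667/EI and f₁₂ = f₂₁ = 0.8333/EI.
Compatibility — zero rotation at each built-in end:
  1.667 M_A + 0.8333 M_B = 97.02
  0.8333 M_A + 1.667 M_B = 82.56
Solving the pair gives M_A = 44.6 kN·m and M_B = 27.24 kN·m (hogging).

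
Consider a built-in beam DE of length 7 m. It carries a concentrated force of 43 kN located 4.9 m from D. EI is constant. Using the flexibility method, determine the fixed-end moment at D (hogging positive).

M_D = 18.96 kN·m

Release both end moments; the primary structure is a simply-supported span DE with redundants M_D and M_E.
On the primary (simply-supported) span, the end slopes from the loading are:
  at D: point load 43 at a = 4.9: Pab(L + b)/(6LEI) = 95.87/EI
  at E: point load 43 at a = 4.9: Pab(L + a)/(6LEI) = 125.4/EI
  θ_D0 = 95.87/EI,  θ_E0 = 125.4/EI
Flexibility coefficients: a unit moment at one end gives L/(3EI) there and L/(6EI) at the far end, so f₁₁ = f₂₂ = 2.333/EI and f₁₂ = f₂₁ = 1.167/EI.
Compatibility — zero rotation at each built-in end:
  2.333 M_D + 1.167 M_E = 95.87
  1.167 M_D + 2.333 M_E = 125.4
Solving the pair gives M_D = 18.96 kN·m and M_E = 44.25 kN·m (hogging).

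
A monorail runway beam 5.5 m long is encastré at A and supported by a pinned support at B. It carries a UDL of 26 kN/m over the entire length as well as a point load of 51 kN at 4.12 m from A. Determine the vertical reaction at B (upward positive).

Release the roller at B. Primary structure: cantilever fixed at A.
Primary-structure tip deflection at B by superposition:
  UDL 26: wL⁴/(8EI) = 2974/EI
  point load 51 at a = 4.12: Pa²(3L − a)/(6EI) = 1786/EI
  δ_0 = 4760/EI
Flexibility coefficient — unit upward force at B: δ_{BB} = L³/(3EI) = 55.46/EI.
The prop prevents deflection at B: R_B = δ_0/δ_{BB} = 4760/55.46 = 85.83 kN.

R_B = 85.83 kN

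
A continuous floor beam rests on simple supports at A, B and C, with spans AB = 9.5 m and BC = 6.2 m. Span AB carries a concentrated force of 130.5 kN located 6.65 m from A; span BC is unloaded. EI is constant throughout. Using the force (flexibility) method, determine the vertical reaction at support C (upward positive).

Take M_B as the redundant. Released structure: two simple spans AB and BC with a hinge at B.
Rotations at B on the released spans (each span's end-slope, ×1/EI):
  span AB: point load 130.5 at a = 6.65: Pab(L + a)/(6LEI) = 700.8/EI
  relative rotation θ_0 = (700.8 + 0)/EI = 700.8/EI
A unit hogging moment at B produces rotation L₁/(3EI) + L₂/(3EI) = 5.233/EI.
Compatibility: M_B·(L₁+L₂)/(3EI) = θ_0, giving M_B = 133.9 kN·m (hogging).
Span BC, ΣM about C: R_B^{BC}·6.2 = 0 + 133.9, so R_B^{BC} = 21.6 kN and R_C = 0 − 21.6 = -21.6 kN.

R_C = -21.6 kN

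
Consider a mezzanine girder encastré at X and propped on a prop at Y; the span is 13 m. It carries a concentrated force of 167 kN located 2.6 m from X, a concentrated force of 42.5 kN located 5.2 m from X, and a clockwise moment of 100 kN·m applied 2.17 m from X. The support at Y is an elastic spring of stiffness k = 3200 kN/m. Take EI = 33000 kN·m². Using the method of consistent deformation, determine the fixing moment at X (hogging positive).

M_X = 476.7 kN·m

Take the reaction at Y as the redundant and release it; the primary structure is a cantilever fixed at X.
Free-end deflection of the primary structure under the applied loading (downward +):
  point load 167 at a = 2.6: Pa²(3L − a)/(6EI) = 6849/EI
  point load 42.5 at a = 5.2: Pa²(3L − a)/(6EI) = 6474/EI
  clockwise couple 100 at a = 2.17: M₀a(2L − a)/(2EI) = 2586/EI
  δ_0 = 15908/EI
Flexibility coefficient — unit upward force at Y: δ_{YY} = L³/(3EI) = 732.3/EI.
With EI = 33000 kN·m²: δ_0 = 0.48207 m and δ_{YY} = 0.022192 m/kN.
Compatibility — the spring shortens by R_Y/k under the reaction it provides: δ_0 − R_Y·δ_{YY} = R_Y/k. With 1/k = 0.000313 m/kN, R_Y = δ_0 / (δ_{YY} + 1/k) = 0.48207 / (0.022192 + 0.000313) = 21.42 kN.
Moment equilibrium about X: M_X = Σ(load moments about X) − R_Y·L = 755.2 − 21.42×13 = 476.7 kN·m.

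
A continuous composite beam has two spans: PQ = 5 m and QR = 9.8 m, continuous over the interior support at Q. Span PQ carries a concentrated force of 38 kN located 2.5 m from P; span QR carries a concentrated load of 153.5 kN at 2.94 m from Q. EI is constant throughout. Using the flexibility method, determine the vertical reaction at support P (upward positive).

R_P = -18.97 kN

Release continuity at Q by inserting a hinge; the redundant is the internal moment M_Q. The primary structure is two simply-supported spans PQ and QR.
Discontinuity in slope at Q on the released structure — sum the simple-span end rotations:
  span PQ: point load 38 at a = 2.5: Pab(L + a)/(6LEI) = 59.38/EI
  span QR: point load 153.5 at a = 2.94: Pab(L + b)/(6LEI) = 877.2/EI
  relative rotation θ_0 = (59.38 + 877.2)/EI = 936.5/EI
A unit hogging moment at Q produces rotation L₁/(3EI) + L₂/(3EI) = 4.933/EI.
Compatibility: M_Q·(L₁+L₂)/(3EI) = θ_0, giving M_Q = 189.8 kN·m (hogging).
Span PQ, ΣM about P with M_Q applied at Q: R_Q^{PQ}·5 = 95 + 189.8, so R_Q^{PQ} = 56.97 kN and R_P = 38 − 56.97 = -18.97 kN.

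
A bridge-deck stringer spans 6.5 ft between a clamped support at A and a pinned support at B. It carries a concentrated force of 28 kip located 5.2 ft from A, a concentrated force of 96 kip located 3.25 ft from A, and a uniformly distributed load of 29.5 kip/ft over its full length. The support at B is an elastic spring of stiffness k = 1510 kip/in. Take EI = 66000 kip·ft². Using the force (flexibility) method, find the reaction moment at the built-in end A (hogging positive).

M_A = 320.5 kip·ft

Take the reaction at B as the redundant and release it; the primary structure is a cantilever fixed at A.
Deflection at B on the released cantilever, summing each load's contribution:
  point load 28 at a = 5.2: Pa²(3L − a)/(6EI) = 1804/EI
  point load 96 at a = 3.25: Pa²(3L − a)/(6EI) = 2746/EI
  UDL 29.5: wL⁴/(8EI) = 6582/EI
  δ_0 = 11133/EI
Tip deflection under a unit load at B: L³/(3EI) = 91.54/EI.
With EI = 66000 kip·ft²: δ_0 = 0.16868 ft and δ_{BB} = 0.001387 ft/kip.
Compatibility — the spring shortens by R_B/k under the reaction it provides: δ_0 − R_B·δ_{BB} = R_B/k. With 1/k = 1/(1510×12) ft/kip = 0.000055 ft/kip, R_B = δ_0 / (δ_{BB} + 1/k) = 0.16868 / (0.001387 + 0.000055) = 117 kip.
Moment equilibrium about A: M_A = Σ(load moments about A) − R_B·L = 1081 − 117×6.5 = 320.5 kip·ft.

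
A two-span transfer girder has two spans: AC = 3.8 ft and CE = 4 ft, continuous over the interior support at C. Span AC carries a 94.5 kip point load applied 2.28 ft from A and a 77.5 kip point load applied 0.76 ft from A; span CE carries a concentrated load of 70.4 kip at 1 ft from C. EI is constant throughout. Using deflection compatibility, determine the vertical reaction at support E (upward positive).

Insert a hinge at C; M_C is the redundant, and each span becomes simply supported.
Rotations at C on the released spans (each span's end-slope, ×1/EI):
  span AC: point load 94.5 at a = 2.28: Pab(L + a)/(6LEI) = 87.33/EI
  span AC: point load 77.5 at a = 0.76: Pab(L + a)/(6LEI) = 35.81/EI
  span CE: point load 70.4 at a = 1: Pab(L + b)/(6LEI) = 61.6/EI
  relative rotation θ_0 = (123.1 + 61.6)/EI = 184.7/EI
A unit hogging moment at C produces rotation L₁/(3EI) + L₂/(3EI) = 2.6/EI.
Slope continuity at C: θ_0 = M_C·2.6/EI, so M_C = 184.7/2.6 = 71.06 kip·ft (hogging).
Span CE, ΣM about E: R_C^{CE}·4 = 211.2 + 71.06, so R_C^{CE} = 70.56 kip and R_E = 70.4 − 70.56 = -0.1639 kip.

R_E = -0.1639 kip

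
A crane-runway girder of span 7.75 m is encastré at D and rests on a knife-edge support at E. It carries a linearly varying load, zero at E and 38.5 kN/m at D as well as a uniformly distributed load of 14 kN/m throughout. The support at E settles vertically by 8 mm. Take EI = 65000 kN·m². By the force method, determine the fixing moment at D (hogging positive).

Take the reaction at E as the redundant and release it; the primary structure is a cantilever fixed at D.
Deflection at E on the released cantilever, summing each load's contribution:
  triangular load, peak 38.5 at the fixed end: w₀L⁴/(30EI) = 4630/EI
  UDL 14: wL⁴/(8EI) = 6313/EI
  δ_0 = 10943/EI
Flexibility coefficient — unit upward force at E: δ_{EE} = L³/(3EI) = 155.2/EI.
With EI = 65000 kN·m²: δ_0 = 0.16835 m and δ_{EE} = 0.002387 m/kN.
Compatibility — the beam at E must follow the support down by 0.008 m: δ_0 − R_E·δ_{EE} = 0.008, so R_E = (0.16835 − 0.008)/0.002387 = 67.17 kN.
Moment equilibrium about D: M_D = Σ(load moments about D) − R_E·L = 805.8 − 67.17×7.75 = 285.2 kN·m.

M_D = 285.2 kN·m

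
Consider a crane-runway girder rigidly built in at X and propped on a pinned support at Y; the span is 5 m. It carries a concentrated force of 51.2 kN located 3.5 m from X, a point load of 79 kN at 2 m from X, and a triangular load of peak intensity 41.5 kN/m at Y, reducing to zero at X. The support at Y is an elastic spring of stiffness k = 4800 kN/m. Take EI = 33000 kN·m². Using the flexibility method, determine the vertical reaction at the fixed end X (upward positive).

R_X = 146.1 kN

Choose R_Y as the redundant. The primary structure is the cantilever fixed at X.
Primary-structure tip deflection at Y by superposition:
  point load 51.2 at a = 3.5: Pa²(3L − a)/(6EI) = 1202/EI
  point load 79 at a = 2: Pa²(3L − a)/(6EI) = 684.7/EI
  triangular load, peak 41.5 at the free end: 11w₀L⁴/(120EI) = 2378/EI
  δ_0 = 4264/EI
Tip deflection under a unit load at Y: L³/(3EI) = 41.67/EI.
With EI = 33000 kN·m²: δ_0 = 0.12922 m and δ_{YY} = 0.001263 m/kN.
Compatibility — the spring shortens by R_Y/k under the reaction it provides: δ_0 − R_Y·δ_{YY} = R_Y/k. With 1/k = 0.000208 m/kN, R_Y = δ_0 / (δ_{YY} + 1/k) = 0.12922 / (0.001263 + 0.000208) = 87.85 kN.
Vertical equilibrium: R_X = ΣP − R_Y = 233.9 − 87.85 = 146.1 kN.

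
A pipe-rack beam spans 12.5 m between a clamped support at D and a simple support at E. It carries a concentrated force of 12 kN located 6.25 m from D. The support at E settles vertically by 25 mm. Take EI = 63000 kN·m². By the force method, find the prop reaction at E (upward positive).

R_E = 1.331 kN

Remove the prop at E; the released (primary) structure is a cantilever built in at D.
Downward deflection at the released point E due to the loads:
  point load 12 at a = 6.25: Pa²(3L − a)/(6EI) = 2441/EI
Flexibility coefficient — unit upward force at E: δ_{EE} = L³/(3EI) = 651/EI.
With EI = 63000 kN·m²: δ_0 = 0.038752 m and δ_{EE} = 0.010334 m/kN.
Compatibility — the beam at E must follow the support down by 0.025 m: δ_0 − R_E·δ_{EE} = 0.025, so R_E = (0.038752 − 0.025)/0.010334 = 1.331 kN.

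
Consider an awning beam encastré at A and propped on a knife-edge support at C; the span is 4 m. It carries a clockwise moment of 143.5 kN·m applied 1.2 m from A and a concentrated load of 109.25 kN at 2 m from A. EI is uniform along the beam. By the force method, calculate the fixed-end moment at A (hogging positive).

M_A = 115.7 kN·m

Release the roller at C. Primary structure: cantilever fixed at A.
Free-end deflection of the primary structure under the applied loading (downward +):
  clockwise couple 143.5 at a = 1.2: M₀a(2L − a)/(2EI) = 585.5/EI
  point load 109.25 at a = 2: Pa²(3L − a)/(6EI) = 728.3/EI
  δ_0 = 1314/EI
Tip deflection under a unit load at C: L³/(3EI) = 21.33/EI.
The prop prevents deflection at C: R_C = δ_0/δ_{CC} = 1314/21.33 = 61.59 kN.
Moment equilibrium about A: M_A = Σ(load moments about A) − R_C·L = 362 − 61.59×4 = 115.7 kN·m.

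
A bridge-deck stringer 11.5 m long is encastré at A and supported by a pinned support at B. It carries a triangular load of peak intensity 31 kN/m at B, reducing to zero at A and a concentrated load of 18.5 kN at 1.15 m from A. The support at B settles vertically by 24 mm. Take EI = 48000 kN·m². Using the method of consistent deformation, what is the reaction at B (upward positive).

R_B = 96.03 kN

Remove the prop at B; the released (primary) structure is a cantilever built in at A.
Deflection at B on the released cantilever, summing each load's contribution:
  triangular load, peak 31 at the free end: 11w₀L⁴/(120EI) = 49701/EI
  point load 18.5 at a = 1.15: Pa²(3L − a)/(6EI) = 136/EI
  δ_0 = 49837/EI
Tip deflection under a unit load at B: L³/(3EI) = 507/EI.
With EI = 48000 kN·m²: δ_0 = 1.0383 m and δ_{BB} = 0.010562 m/kN.
Compatibility — the beam at B must follow the support down by 0.024 m: δ_0 − R_B·δ_{BB} = 0.024, so R_B = (1.0383 − 0.024)/0.010562 = 96.03 kN.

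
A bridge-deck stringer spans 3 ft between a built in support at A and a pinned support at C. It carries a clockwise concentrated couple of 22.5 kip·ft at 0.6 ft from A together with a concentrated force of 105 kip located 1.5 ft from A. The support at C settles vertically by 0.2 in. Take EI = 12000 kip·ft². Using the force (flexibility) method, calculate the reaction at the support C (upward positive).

Choose R_C as the redundant. The primary structure is the cantilever fixed at A.
Downward deflection at the released point C due to the loads:
  clockwise couple 22.5 at a = 0.6: M₀a(2L − a)/(2EI) = 36.45/EI
  point load 105 at a = 1.5: Pa²(3L − a)/(6EI) = 295.3/EI
  δ_0 = 331.8/EI
Tip deflection under a unit load at C: L³/(3EI) = 9/EI.
With EI = 12000 kip·ft²: δ_0 = 0.027647 ft and δ_{CC} = 0.00075 ft/kip.
Compatibility — the beam at C must follow the support down by 0.01667 ft: δ_0 − R_C·δ_{CC} = 0.01667, so R_C = (0.027647 − 0.01667)/0.00075 = 14.64 kip.

R_C = 14.64 kip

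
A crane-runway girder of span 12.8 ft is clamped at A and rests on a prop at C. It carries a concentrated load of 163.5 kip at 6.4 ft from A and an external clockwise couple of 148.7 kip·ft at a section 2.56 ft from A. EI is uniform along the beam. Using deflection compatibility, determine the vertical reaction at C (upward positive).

R_C = 57.37 kip

Release the roller at C. Primary structure: cantilever fixed at A.
Free-end deflection of the primary structure under the applied loading (downward +):
  point load 163.5 at a = 6.4: Pa²(3L − a)/(6EI) = 35717/EI
  clockwise couple 148.7 at a = 2.56: M₀a(2L − a)/(2EI) = 4385/EI
  δ_0 = 40102/EI
Flexibility coefficient — unit upward force at C: δ_{CC} = L³/(3EI) = 699.1/EI.
Compatibility at C: δ_0 − R_C·δ_{CC} = 0, so R_C = 40102/699.1 = 57.37 kip.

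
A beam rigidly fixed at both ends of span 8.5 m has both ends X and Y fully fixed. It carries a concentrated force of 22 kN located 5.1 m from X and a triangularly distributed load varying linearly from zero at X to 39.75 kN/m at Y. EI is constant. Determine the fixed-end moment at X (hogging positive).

M_X = 113.7 kN·m

Release both end moments; the primary structure is a simply-supported span XY with redundants M_X and M_Y.
End rotations of the released simple span under the applied load (×1/EI):
  at X: point load 22 at a = 5.1: Pab(L + b)/(6LEI) = 89.01/EI
  at Y: point load 22 at a = 5.1: Pab(L + a)/(6LEI) = 101.7/EI
  at X: triangular load, peak 39.75: 7w₀L³/(360EI) = 474.7/EI
  at Y: triangular load, peak 39.75: w₀L³/(45EI) = 542.5/EI
  θ_X0 = 563.7/EI,  θ_Y0 = 644.2/EI
Flexibility coefficients: a unit moment at one end gives L/(3EI) there and L/(6EI) at the far end, so f₁₁ = f₂₂ = 2.833/EI and f₁₂ = f₂₁ = 1.417/EI.
Compatibility — zero rotation at each built-in end:
  2.833 M_X + 1.417 M_Y = 563.7
  1.417 M_X + 2.833 M_Y = 644.2
Solving the pair gives M_X = 113.7 kN·m and M_Y = 170.5 kN·m (hogging).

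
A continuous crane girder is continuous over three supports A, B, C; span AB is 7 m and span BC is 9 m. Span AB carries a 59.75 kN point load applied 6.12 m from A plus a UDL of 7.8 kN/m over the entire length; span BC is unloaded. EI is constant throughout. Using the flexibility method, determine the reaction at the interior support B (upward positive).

Release continuity at B by inserting a hinge; the redundant is the internal moment M_B. The primary structure is two simply-supported spans AB and BC.
Discontinuity in slope at B on the released structure — sum the simple-span end rotations:
  span AB: point load 59.75 at a = 6.12: Pab(L + a)/(6LEI) = 100.5/EI
  span AB: UDL 7.8: wL³/(24EI) = 111.5/EI
  relative rotation θ_0 = (212 + 0)/EI = 212/EI
A unit hogging moment at B produces rotation L₁/(3EI) + L₂/(3EI) = 5.333/EI.
Compatibility: M_B·(L₁+L₂)/(3EI) = θ_0, giving M_B = 39.75 kN·m (hogging).
Span AB, ΣM about A with M_B applied at B: R_B^{AB}·7 = 556.8 + 39.75, so R_B^{AB} = 85.22 kN and R_A = 114.3 − 85.22 = 29.13 kN.
Span BC, ΣM about C: R_B^{BC}·9 = 0 + 39.75, so R_B^{BC} = 4.417 kN and R_C = 0 − 4.417 = -4.417 kN.
R_B = 85.22 + 4.417 = 89.63 kN.

R_B = 89.63 kN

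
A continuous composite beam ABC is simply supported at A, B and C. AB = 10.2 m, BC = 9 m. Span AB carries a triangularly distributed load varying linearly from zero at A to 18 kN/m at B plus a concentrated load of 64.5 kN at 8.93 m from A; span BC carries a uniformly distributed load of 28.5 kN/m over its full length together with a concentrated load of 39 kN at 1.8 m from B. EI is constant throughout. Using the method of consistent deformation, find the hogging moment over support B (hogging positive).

Release continuity at B by inserting a hinge; the redundant is the internal moment M_B. The primary structure is two simply-supported spans AB and BC.
End slopes at the hinge B, treating each span as simply supported:
  span AB: triangular load, peak 18: w₀L³/(45EI) = 424.5/EI
  span AB: point load 64.5 at a = 8.93: Pab(L + a)/(6LEI) = 228.7/EI
  span BC: UDL 28.5: wL³/(24EI) = 865.7/EI
  span BC: point load 39 at a = 1.8: Pab(L + b)/(6LEI) = 151.6/EI
  relative rotation θ_0 = (653.1 + 1017)/EI = 1670/EI
A unit hogging moment at B produces rotation L₁/(3EI) + L₂/(3EI) = 6.4/EI.
Compatibility: M_B·(L₁+L₂)/(3EI) = θ_0, giving M_B = 261 kN·m (hogging).

M_B = 261 kN·m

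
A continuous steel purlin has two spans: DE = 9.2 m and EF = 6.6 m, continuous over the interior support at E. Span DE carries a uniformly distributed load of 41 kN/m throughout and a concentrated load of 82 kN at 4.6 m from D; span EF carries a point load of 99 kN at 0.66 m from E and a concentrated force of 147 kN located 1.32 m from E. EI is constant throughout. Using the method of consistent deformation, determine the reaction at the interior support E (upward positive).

Release continuity at E by inserting a hinge; the redundant is the internal moment M_E. The primary structure is two simply-supported spans DE and EF.
Rotations at E on the released spans (each span's end-slope, ×1/EI):
  span DE: UDL 41: wL³/(24EI) = 1330/EI
  span DE: point load 82 at a = 4.6: Pab(L + a)/(6LEI) = 433.8/EI
  span EF: point load 99 at a = 0.66: Pab(L + b)/(6LEI) = 122.9/EI
  span EF: point load 147 at a = 1.32: Pab(L + b)/(6LEI) = 307.4/EI
  relative rotation θ_0 = (1764 + 430.3)/EI = 2194/EI
A unit hogging moment at E produces rotation L₁/(3EI) + L₂/(3EI) = 5.267/EI.
Slope continuity at E: θ_0 = M_E·5.267/EI, so M_E = 2194/5.267 = 416.6 kN·m (hogging).
Span DE, ΣM about D with M_E applied at E: R_E^{DE}·9.2 = 2112 + 416.6, so R_E^{DE} = 274.9 kN and R_D = 459.2 − 274.9 = 184.3 kN.
Span EF, ΣM about F: R_E^{EF}·6.6 = 1364 + 416.6, so R_E^{EF} = 269.8 kN and R_F = 246 − 269.8 = -23.83 kN.
R_E = 274.9 + 269.8 = 544.7 kN.

R_E = 544.7 kN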